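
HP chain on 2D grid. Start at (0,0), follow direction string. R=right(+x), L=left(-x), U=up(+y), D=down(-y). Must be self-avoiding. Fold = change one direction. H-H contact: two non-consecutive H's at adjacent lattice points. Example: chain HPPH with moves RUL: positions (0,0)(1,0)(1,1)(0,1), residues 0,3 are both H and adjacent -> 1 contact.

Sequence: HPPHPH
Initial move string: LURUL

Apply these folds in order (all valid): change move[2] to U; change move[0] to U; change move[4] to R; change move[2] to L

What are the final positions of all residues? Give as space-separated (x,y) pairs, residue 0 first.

Answer: (0,0) (0,1) (0,2) (-1,2) (-1,3) (0,3)

Derivation:
Initial moves: LURUL
Fold: move[2]->U => LUUUL (positions: [(0, 0), (-1, 0), (-1, 1), (-1, 2), (-1, 3), (-2, 3)])
Fold: move[0]->U => UUUUL (positions: [(0, 0), (0, 1), (0, 2), (0, 3), (0, 4), (-1, 4)])
Fold: move[4]->R => UUUUR (positions: [(0, 0), (0, 1), (0, 2), (0, 3), (0, 4), (1, 4)])
Fold: move[2]->L => UULUR (positions: [(0, 0), (0, 1), (0, 2), (-1, 2), (-1, 3), (0, 3)])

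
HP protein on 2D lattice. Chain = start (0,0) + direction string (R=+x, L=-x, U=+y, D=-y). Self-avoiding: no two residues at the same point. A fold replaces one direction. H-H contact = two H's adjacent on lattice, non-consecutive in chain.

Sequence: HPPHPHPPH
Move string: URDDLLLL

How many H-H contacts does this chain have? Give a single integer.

Answer: 2

Derivation:
Positions: [(0, 0), (0, 1), (1, 1), (1, 0), (1, -1), (0, -1), (-1, -1), (-2, -1), (-3, -1)]
H-H contact: residue 0 @(0,0) - residue 3 @(1, 0)
H-H contact: residue 0 @(0,0) - residue 5 @(0, -1)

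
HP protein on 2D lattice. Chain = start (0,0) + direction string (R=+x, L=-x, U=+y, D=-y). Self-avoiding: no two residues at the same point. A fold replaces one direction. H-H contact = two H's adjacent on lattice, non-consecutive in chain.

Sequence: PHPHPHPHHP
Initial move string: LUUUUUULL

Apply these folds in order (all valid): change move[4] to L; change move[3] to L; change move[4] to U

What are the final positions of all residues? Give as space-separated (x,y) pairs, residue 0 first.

Answer: (0,0) (-1,0) (-1,1) (-1,2) (-2,2) (-2,3) (-2,4) (-2,5) (-3,5) (-4,5)

Derivation:
Initial moves: LUUUUUULL
Fold: move[4]->L => LUUULUULL (positions: [(0, 0), (-1, 0), (-1, 1), (-1, 2), (-1, 3), (-2, 3), (-2, 4), (-2, 5), (-3, 5), (-4, 5)])
Fold: move[3]->L => LUULLUULL (positions: [(0, 0), (-1, 0), (-1, 1), (-1, 2), (-2, 2), (-3, 2), (-3, 3), (-3, 4), (-4, 4), (-5, 4)])
Fold: move[4]->U => LUULUUULL (positions: [(0, 0), (-1, 0), (-1, 1), (-1, 2), (-2, 2), (-2, 3), (-2, 4), (-2, 5), (-3, 5), (-4, 5)])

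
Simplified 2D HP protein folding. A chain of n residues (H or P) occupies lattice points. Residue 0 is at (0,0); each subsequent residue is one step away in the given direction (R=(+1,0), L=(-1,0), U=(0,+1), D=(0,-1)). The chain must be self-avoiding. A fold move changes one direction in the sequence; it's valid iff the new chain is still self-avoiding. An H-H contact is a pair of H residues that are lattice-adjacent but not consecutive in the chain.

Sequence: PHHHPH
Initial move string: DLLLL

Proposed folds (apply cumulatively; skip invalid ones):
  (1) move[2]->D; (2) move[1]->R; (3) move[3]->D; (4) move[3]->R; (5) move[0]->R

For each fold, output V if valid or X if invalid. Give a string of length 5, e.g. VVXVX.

Answer: VVVXV

Derivation:
Initial: DLLLL -> [(0, 0), (0, -1), (-1, -1), (-2, -1), (-3, -1), (-4, -1)]
Fold 1: move[2]->D => DLDLL VALID
Fold 2: move[1]->R => DRDLL VALID
Fold 3: move[3]->D => DRDDL VALID
Fold 4: move[3]->R => DRDRL INVALID (collision), skipped
Fold 5: move[0]->R => RRDDL VALID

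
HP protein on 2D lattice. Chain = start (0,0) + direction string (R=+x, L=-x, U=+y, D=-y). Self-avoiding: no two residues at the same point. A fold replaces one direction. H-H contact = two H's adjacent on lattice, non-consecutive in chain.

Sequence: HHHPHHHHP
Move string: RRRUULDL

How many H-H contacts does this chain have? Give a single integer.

Positions: [(0, 0), (1, 0), (2, 0), (3, 0), (3, 1), (3, 2), (2, 2), (2, 1), (1, 1)]
H-H contact: residue 2 @(2,0) - residue 7 @(2, 1)
H-H contact: residue 4 @(3,1) - residue 7 @(2, 1)

Answer: 2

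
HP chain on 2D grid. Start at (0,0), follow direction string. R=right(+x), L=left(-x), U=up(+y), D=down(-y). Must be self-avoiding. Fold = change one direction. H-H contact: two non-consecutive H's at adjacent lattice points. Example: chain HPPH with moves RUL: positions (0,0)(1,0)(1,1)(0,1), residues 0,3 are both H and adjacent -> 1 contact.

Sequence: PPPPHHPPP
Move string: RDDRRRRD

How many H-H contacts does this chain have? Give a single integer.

Answer: 0

Derivation:
Positions: [(0, 0), (1, 0), (1, -1), (1, -2), (2, -2), (3, -2), (4, -2), (5, -2), (5, -3)]
No H-H contacts found.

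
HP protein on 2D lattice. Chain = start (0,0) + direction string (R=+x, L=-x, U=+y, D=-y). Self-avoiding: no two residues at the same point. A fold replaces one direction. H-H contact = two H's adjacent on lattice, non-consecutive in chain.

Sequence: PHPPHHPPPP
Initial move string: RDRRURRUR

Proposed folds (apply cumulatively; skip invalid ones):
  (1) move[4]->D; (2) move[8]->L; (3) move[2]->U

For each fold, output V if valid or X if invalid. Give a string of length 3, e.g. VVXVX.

Initial: RDRRURRUR -> [(0, 0), (1, 0), (1, -1), (2, -1), (3, -1), (3, 0), (4, 0), (5, 0), (5, 1), (6, 1)]
Fold 1: move[4]->D => RDRRDRRUR VALID
Fold 2: move[8]->L => RDRRDRRUL VALID
Fold 3: move[2]->U => RDURDRRUL INVALID (collision), skipped

Answer: VVX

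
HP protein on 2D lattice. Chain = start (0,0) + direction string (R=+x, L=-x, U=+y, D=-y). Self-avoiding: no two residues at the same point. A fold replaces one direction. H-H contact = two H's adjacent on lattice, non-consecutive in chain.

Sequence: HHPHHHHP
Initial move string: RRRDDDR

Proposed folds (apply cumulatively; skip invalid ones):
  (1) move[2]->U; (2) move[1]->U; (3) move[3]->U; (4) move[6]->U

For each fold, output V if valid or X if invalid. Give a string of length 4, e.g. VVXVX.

Answer: XVXX

Derivation:
Initial: RRRDDDR -> [(0, 0), (1, 0), (2, 0), (3, 0), (3, -1), (3, -2), (3, -3), (4, -3)]
Fold 1: move[2]->U => RRUDDDR INVALID (collision), skipped
Fold 2: move[1]->U => RURDDDR VALID
Fold 3: move[3]->U => RURUDDR INVALID (collision), skipped
Fold 4: move[6]->U => RURDDDU INVALID (collision), skipped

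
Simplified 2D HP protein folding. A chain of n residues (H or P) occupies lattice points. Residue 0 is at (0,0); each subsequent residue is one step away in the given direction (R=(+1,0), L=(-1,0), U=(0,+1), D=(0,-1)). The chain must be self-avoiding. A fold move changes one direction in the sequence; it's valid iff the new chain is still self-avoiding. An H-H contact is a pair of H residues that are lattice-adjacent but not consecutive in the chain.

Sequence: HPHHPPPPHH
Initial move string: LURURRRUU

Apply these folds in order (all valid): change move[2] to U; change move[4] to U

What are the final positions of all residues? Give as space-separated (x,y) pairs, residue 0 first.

Initial moves: LURURRRUU
Fold: move[2]->U => LUUURRRUU (positions: [(0, 0), (-1, 0), (-1, 1), (-1, 2), (-1, 3), (0, 3), (1, 3), (2, 3), (2, 4), (2, 5)])
Fold: move[4]->U => LUUUURRUU (positions: [(0, 0), (-1, 0), (-1, 1), (-1, 2), (-1, 3), (-1, 4), (0, 4), (1, 4), (1, 5), (1, 6)])

Answer: (0,0) (-1,0) (-1,1) (-1,2) (-1,3) (-1,4) (0,4) (1,4) (1,5) (1,6)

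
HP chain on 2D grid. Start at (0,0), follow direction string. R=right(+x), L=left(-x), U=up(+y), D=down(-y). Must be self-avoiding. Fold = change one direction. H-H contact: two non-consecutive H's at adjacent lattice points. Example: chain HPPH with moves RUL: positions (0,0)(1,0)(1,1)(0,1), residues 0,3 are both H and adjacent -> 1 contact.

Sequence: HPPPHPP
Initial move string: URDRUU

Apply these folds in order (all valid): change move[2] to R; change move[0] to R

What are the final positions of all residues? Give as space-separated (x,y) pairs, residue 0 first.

Answer: (0,0) (1,0) (2,0) (3,0) (4,0) (4,1) (4,2)

Derivation:
Initial moves: URDRUU
Fold: move[2]->R => URRRUU (positions: [(0, 0), (0, 1), (1, 1), (2, 1), (3, 1), (3, 2), (3, 3)])
Fold: move[0]->R => RRRRUU (positions: [(0, 0), (1, 0), (2, 0), (3, 0), (4, 0), (4, 1), (4, 2)])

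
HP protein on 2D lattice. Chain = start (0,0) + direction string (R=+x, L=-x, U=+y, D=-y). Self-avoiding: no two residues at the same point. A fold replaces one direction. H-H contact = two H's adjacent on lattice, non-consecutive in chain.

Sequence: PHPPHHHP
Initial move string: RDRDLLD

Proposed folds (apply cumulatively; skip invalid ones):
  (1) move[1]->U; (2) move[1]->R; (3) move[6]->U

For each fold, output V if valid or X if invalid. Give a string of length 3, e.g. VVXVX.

Answer: XVX

Derivation:
Initial: RDRDLLD -> [(0, 0), (1, 0), (1, -1), (2, -1), (2, -2), (1, -2), (0, -2), (0, -3)]
Fold 1: move[1]->U => RURDLLD INVALID (collision), skipped
Fold 2: move[1]->R => RRRDLLD VALID
Fold 3: move[6]->U => RRRDLLU INVALID (collision), skipped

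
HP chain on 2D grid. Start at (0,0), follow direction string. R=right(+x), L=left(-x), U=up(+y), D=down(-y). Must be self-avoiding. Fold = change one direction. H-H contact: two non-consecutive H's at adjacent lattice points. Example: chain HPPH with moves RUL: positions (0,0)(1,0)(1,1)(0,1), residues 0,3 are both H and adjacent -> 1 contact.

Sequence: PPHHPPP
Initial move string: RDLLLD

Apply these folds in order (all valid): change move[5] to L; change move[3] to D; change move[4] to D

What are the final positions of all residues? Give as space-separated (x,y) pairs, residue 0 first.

Answer: (0,0) (1,0) (1,-1) (0,-1) (0,-2) (0,-3) (-1,-3)

Derivation:
Initial moves: RDLLLD
Fold: move[5]->L => RDLLLL (positions: [(0, 0), (1, 0), (1, -1), (0, -1), (-1, -1), (-2, -1), (-3, -1)])
Fold: move[3]->D => RDLDLL (positions: [(0, 0), (1, 0), (1, -1), (0, -1), (0, -2), (-1, -2), (-2, -2)])
Fold: move[4]->D => RDLDDL (positions: [(0, 0), (1, 0), (1, -1), (0, -1), (0, -2), (0, -3), (-1, -3)])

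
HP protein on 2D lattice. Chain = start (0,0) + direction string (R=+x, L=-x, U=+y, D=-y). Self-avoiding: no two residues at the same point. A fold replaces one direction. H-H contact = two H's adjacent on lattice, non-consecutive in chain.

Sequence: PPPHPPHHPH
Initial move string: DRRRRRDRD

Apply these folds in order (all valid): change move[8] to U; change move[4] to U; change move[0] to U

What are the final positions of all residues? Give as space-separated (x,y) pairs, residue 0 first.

Answer: (0,0) (0,1) (1,1) (2,1) (3,1) (3,2) (4,2) (4,1) (5,1) (5,2)

Derivation:
Initial moves: DRRRRRDRD
Fold: move[8]->U => DRRRRRDRU (positions: [(0, 0), (0, -1), (1, -1), (2, -1), (3, -1), (4, -1), (5, -1), (5, -2), (6, -2), (6, -1)])
Fold: move[4]->U => DRRRURDRU (positions: [(0, 0), (0, -1), (1, -1), (2, -1), (3, -1), (3, 0), (4, 0), (4, -1), (5, -1), (5, 0)])
Fold: move[0]->U => URRRURDRU (positions: [(0, 0), (0, 1), (1, 1), (2, 1), (3, 1), (3, 2), (4, 2), (4, 1), (5, 1), (5, 2)])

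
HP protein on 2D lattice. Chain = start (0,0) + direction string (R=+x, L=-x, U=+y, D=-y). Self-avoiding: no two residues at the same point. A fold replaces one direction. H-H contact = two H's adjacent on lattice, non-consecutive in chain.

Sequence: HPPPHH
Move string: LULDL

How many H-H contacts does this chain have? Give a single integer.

Positions: [(0, 0), (-1, 0), (-1, 1), (-2, 1), (-2, 0), (-3, 0)]
No H-H contacts found.

Answer: 0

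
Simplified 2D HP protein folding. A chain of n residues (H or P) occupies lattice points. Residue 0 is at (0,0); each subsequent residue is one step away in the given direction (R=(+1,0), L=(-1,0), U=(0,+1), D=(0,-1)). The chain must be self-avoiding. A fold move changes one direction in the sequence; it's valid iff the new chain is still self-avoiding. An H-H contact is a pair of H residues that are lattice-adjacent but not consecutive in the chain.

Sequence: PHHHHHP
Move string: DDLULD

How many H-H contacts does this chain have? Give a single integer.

Positions: [(0, 0), (0, -1), (0, -2), (-1, -2), (-1, -1), (-2, -1), (-2, -2)]
H-H contact: residue 1 @(0,-1) - residue 4 @(-1, -1)

Answer: 1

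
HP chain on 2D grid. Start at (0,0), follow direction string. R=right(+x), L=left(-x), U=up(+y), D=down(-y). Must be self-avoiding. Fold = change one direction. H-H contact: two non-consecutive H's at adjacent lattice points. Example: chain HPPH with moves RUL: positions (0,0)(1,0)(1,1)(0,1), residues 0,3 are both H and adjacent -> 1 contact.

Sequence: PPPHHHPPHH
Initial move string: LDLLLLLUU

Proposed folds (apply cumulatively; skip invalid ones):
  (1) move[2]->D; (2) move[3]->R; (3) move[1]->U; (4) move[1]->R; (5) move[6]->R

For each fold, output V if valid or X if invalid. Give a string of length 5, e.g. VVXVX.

Initial: LDLLLLLUU -> [(0, 0), (-1, 0), (-1, -1), (-2, -1), (-3, -1), (-4, -1), (-5, -1), (-6, -1), (-6, 0), (-6, 1)]
Fold 1: move[2]->D => LDDLLLLUU VALID
Fold 2: move[3]->R => LDDRLLLUU INVALID (collision), skipped
Fold 3: move[1]->U => LUDLLLLUU INVALID (collision), skipped
Fold 4: move[1]->R => LRDLLLLUU INVALID (collision), skipped
Fold 5: move[6]->R => LDDLLLRUU INVALID (collision), skipped

Answer: VXXXX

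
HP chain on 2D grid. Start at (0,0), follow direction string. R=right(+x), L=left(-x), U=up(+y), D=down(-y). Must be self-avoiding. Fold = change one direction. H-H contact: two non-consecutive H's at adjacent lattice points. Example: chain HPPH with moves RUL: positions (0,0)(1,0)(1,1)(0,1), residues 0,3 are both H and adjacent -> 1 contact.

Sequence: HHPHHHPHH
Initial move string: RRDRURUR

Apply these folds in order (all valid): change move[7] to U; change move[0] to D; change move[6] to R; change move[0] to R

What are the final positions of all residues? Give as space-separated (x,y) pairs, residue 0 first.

Answer: (0,0) (1,0) (2,0) (2,-1) (3,-1) (3,0) (4,0) (5,0) (5,1)

Derivation:
Initial moves: RRDRURUR
Fold: move[7]->U => RRDRURUU (positions: [(0, 0), (1, 0), (2, 0), (2, -1), (3, -1), (3, 0), (4, 0), (4, 1), (4, 2)])
Fold: move[0]->D => DRDRURUU (positions: [(0, 0), (0, -1), (1, -1), (1, -2), (2, -2), (2, -1), (3, -1), (3, 0), (3, 1)])
Fold: move[6]->R => DRDRURRU (positions: [(0, 0), (0, -1), (1, -1), (1, -2), (2, -2), (2, -1), (3, -1), (4, -1), (4, 0)])
Fold: move[0]->R => RRDRURRU (positions: [(0, 0), (1, 0), (2, 0), (2, -1), (3, -1), (3, 0), (4, 0), (5, 0), (5, 1)])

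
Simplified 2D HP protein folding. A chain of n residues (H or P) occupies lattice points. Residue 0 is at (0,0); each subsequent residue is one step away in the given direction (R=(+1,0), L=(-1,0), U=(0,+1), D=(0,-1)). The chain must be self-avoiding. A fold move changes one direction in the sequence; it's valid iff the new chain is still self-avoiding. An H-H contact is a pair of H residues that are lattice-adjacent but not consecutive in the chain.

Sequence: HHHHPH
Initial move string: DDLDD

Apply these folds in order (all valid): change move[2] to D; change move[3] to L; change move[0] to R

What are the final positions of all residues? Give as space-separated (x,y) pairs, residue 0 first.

Initial moves: DDLDD
Fold: move[2]->D => DDDDD (positions: [(0, 0), (0, -1), (0, -2), (0, -3), (0, -4), (0, -5)])
Fold: move[3]->L => DDDLD (positions: [(0, 0), (0, -1), (0, -2), (0, -3), (-1, -3), (-1, -4)])
Fold: move[0]->R => RDDLD (positions: [(0, 0), (1, 0), (1, -1), (1, -2), (0, -2), (0, -3)])

Answer: (0,0) (1,0) (1,-1) (1,-2) (0,-2) (0,-3)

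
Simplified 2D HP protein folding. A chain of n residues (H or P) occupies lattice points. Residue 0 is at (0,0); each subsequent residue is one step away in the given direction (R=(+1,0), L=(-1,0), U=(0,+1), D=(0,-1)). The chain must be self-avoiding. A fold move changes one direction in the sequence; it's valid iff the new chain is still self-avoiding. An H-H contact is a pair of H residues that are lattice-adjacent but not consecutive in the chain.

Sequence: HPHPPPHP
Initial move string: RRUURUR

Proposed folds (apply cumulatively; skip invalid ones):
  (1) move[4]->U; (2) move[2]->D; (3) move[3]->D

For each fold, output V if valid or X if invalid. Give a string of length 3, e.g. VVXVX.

Initial: RRUURUR -> [(0, 0), (1, 0), (2, 0), (2, 1), (2, 2), (3, 2), (3, 3), (4, 3)]
Fold 1: move[4]->U => RRUUUUR VALID
Fold 2: move[2]->D => RRDUUUR INVALID (collision), skipped
Fold 3: move[3]->D => RRUDUUR INVALID (collision), skipped

Answer: VXX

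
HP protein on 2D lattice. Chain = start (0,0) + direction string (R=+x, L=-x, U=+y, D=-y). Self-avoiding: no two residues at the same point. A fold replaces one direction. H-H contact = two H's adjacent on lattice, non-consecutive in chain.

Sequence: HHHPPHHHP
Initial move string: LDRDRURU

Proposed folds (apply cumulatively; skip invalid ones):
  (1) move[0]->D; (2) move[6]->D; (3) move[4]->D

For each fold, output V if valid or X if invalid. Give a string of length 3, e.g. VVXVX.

Answer: VXX

Derivation:
Initial: LDRDRURU -> [(0, 0), (-1, 0), (-1, -1), (0, -1), (0, -2), (1, -2), (1, -1), (2, -1), (2, 0)]
Fold 1: move[0]->D => DDRDRURU VALID
Fold 2: move[6]->D => DDRDRUDU INVALID (collision), skipped
Fold 3: move[4]->D => DDRDDURU INVALID (collision), skipped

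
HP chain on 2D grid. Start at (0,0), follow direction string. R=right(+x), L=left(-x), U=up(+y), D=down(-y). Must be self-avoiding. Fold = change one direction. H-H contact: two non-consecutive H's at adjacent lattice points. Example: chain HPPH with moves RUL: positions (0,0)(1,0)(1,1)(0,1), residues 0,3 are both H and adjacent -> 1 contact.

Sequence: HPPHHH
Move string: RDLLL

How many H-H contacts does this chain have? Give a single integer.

Positions: [(0, 0), (1, 0), (1, -1), (0, -1), (-1, -1), (-2, -1)]
H-H contact: residue 0 @(0,0) - residue 3 @(0, -1)

Answer: 1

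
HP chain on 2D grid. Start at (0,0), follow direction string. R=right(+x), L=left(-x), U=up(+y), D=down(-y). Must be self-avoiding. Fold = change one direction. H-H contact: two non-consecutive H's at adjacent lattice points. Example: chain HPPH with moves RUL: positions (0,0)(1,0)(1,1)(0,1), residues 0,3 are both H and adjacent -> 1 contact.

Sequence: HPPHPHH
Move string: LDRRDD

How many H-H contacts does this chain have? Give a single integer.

Answer: 1

Derivation:
Positions: [(0, 0), (-1, 0), (-1, -1), (0, -1), (1, -1), (1, -2), (1, -3)]
H-H contact: residue 0 @(0,0) - residue 3 @(0, -1)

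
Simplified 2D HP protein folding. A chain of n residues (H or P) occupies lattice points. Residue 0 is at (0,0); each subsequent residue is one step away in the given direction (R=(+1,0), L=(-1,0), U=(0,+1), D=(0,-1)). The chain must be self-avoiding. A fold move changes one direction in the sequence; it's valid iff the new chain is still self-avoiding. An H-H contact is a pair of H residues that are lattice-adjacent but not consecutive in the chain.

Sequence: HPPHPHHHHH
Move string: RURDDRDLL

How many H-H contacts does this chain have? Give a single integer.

Answer: 1

Derivation:
Positions: [(0, 0), (1, 0), (1, 1), (2, 1), (2, 0), (2, -1), (3, -1), (3, -2), (2, -2), (1, -2)]
H-H contact: residue 5 @(2,-1) - residue 8 @(2, -2)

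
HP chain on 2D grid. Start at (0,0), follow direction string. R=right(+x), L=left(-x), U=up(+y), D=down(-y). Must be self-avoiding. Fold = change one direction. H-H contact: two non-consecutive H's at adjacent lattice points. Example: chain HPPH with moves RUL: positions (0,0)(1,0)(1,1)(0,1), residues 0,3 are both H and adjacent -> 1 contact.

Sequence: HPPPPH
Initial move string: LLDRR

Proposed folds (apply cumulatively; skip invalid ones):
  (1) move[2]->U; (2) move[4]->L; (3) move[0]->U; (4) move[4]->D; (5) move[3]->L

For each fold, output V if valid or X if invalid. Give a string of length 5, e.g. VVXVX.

Answer: VXVXX

Derivation:
Initial: LLDRR -> [(0, 0), (-1, 0), (-2, 0), (-2, -1), (-1, -1), (0, -1)]
Fold 1: move[2]->U => LLURR VALID
Fold 2: move[4]->L => LLURL INVALID (collision), skipped
Fold 3: move[0]->U => ULURR VALID
Fold 4: move[4]->D => ULURD INVALID (collision), skipped
Fold 5: move[3]->L => ULULR INVALID (collision), skipped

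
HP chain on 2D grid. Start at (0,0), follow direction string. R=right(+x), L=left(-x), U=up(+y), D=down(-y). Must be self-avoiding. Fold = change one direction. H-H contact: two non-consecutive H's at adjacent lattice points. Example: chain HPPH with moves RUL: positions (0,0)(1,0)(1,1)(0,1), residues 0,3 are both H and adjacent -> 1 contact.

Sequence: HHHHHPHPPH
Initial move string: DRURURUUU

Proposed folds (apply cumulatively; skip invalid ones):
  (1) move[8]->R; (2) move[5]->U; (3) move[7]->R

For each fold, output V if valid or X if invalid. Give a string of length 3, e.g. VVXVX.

Initial: DRURURUUU -> [(0, 0), (0, -1), (1, -1), (1, 0), (2, 0), (2, 1), (3, 1), (3, 2), (3, 3), (3, 4)]
Fold 1: move[8]->R => DRURURUUR VALID
Fold 2: move[5]->U => DRURUUUUR VALID
Fold 3: move[7]->R => DRURUUURR VALID

Answer: VVV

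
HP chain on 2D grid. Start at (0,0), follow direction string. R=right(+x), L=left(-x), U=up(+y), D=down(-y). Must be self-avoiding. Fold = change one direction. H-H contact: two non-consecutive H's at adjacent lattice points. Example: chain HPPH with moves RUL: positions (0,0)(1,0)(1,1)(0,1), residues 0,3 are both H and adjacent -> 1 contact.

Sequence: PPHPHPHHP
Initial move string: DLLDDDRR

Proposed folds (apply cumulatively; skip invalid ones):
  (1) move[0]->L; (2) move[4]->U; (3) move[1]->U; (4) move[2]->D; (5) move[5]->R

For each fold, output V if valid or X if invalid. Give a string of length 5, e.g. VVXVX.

Answer: VXVXV

Derivation:
Initial: DLLDDDRR -> [(0, 0), (0, -1), (-1, -1), (-2, -1), (-2, -2), (-2, -3), (-2, -4), (-1, -4), (0, -4)]
Fold 1: move[0]->L => LLLDDDRR VALID
Fold 2: move[4]->U => LLLDUDRR INVALID (collision), skipped
Fold 3: move[1]->U => LULDDDRR VALID
Fold 4: move[2]->D => LUDDDDRR INVALID (collision), skipped
Fold 5: move[5]->R => LULDDRRR VALID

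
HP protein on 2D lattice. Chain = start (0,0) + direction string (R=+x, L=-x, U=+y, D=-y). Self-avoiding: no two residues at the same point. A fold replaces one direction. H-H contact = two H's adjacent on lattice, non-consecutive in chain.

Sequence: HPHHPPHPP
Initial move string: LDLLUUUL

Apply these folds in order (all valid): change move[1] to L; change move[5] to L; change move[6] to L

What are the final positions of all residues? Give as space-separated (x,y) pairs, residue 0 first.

Answer: (0,0) (-1,0) (-2,0) (-3,0) (-4,0) (-4,1) (-5,1) (-6,1) (-7,1)

Derivation:
Initial moves: LDLLUUUL
Fold: move[1]->L => LLLLUUUL (positions: [(0, 0), (-1, 0), (-2, 0), (-3, 0), (-4, 0), (-4, 1), (-4, 2), (-4, 3), (-5, 3)])
Fold: move[5]->L => LLLLULUL (positions: [(0, 0), (-1, 0), (-2, 0), (-3, 0), (-4, 0), (-4, 1), (-5, 1), (-5, 2), (-6, 2)])
Fold: move[6]->L => LLLLULLL (positions: [(0, 0), (-1, 0), (-2, 0), (-3, 0), (-4, 0), (-4, 1), (-5, 1), (-6, 1), (-7, 1)])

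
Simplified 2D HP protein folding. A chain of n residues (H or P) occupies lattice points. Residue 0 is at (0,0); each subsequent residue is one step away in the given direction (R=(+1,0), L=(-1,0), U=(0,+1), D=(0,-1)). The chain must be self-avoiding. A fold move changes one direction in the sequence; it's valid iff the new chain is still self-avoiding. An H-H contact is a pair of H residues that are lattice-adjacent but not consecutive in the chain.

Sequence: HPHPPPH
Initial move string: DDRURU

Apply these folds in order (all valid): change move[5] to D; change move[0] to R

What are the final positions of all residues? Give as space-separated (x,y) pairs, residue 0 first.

Answer: (0,0) (1,0) (1,-1) (2,-1) (2,0) (3,0) (3,-1)

Derivation:
Initial moves: DDRURU
Fold: move[5]->D => DDRURD (positions: [(0, 0), (0, -1), (0, -2), (1, -2), (1, -1), (2, -1), (2, -2)])
Fold: move[0]->R => RDRURD (positions: [(0, 0), (1, 0), (1, -1), (2, -1), (2, 0), (3, 0), (3, -1)])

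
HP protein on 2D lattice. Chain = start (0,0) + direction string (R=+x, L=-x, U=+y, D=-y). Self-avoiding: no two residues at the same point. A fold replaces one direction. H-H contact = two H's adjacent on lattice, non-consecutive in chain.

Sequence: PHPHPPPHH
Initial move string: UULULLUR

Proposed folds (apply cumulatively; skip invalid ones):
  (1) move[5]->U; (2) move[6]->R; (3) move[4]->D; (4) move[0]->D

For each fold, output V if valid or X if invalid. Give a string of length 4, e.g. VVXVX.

Initial: UULULLUR -> [(0, 0), (0, 1), (0, 2), (-1, 2), (-1, 3), (-2, 3), (-3, 3), (-3, 4), (-2, 4)]
Fold 1: move[5]->U => UULULUUR VALID
Fold 2: move[6]->R => UULULURR VALID
Fold 3: move[4]->D => UULUDURR INVALID (collision), skipped
Fold 4: move[0]->D => DULULURR INVALID (collision), skipped

Answer: VVXX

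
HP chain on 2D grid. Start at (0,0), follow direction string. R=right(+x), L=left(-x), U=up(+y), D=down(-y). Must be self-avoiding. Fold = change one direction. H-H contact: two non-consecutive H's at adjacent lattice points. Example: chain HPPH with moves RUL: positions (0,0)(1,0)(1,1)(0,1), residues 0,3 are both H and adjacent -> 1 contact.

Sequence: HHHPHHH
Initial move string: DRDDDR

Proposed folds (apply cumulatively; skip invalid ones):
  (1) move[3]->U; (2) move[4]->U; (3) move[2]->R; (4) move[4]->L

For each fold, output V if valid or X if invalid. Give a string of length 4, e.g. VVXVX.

Initial: DRDDDR -> [(0, 0), (0, -1), (1, -1), (1, -2), (1, -3), (1, -4), (2, -4)]
Fold 1: move[3]->U => DRDUDR INVALID (collision), skipped
Fold 2: move[4]->U => DRDDUR INVALID (collision), skipped
Fold 3: move[2]->R => DRRDDR VALID
Fold 4: move[4]->L => DRRDLR INVALID (collision), skipped

Answer: XXVX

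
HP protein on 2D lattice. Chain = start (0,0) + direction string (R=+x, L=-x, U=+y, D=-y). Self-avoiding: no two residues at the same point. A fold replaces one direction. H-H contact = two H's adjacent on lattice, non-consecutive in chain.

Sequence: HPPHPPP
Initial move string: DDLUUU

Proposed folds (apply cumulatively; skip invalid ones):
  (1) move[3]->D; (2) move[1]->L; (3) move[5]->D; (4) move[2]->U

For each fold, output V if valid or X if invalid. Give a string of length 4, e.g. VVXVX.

Answer: XVXV

Derivation:
Initial: DDLUUU -> [(0, 0), (0, -1), (0, -2), (-1, -2), (-1, -1), (-1, 0), (-1, 1)]
Fold 1: move[3]->D => DDLDUU INVALID (collision), skipped
Fold 2: move[1]->L => DLLUUU VALID
Fold 3: move[5]->D => DLLUUD INVALID (collision), skipped
Fold 4: move[2]->U => DLUUUU VALID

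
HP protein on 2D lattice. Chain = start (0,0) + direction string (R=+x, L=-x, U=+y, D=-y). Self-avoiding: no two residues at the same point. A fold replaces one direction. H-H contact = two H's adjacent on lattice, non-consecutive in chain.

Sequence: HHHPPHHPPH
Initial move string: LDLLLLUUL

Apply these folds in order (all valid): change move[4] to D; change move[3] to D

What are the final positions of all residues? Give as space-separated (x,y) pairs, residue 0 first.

Initial moves: LDLLLLUUL
Fold: move[4]->D => LDLLDLUUL (positions: [(0, 0), (-1, 0), (-1, -1), (-2, -1), (-3, -1), (-3, -2), (-4, -2), (-4, -1), (-4, 0), (-5, 0)])
Fold: move[3]->D => LDLDDLUUL (positions: [(0, 0), (-1, 0), (-1, -1), (-2, -1), (-2, -2), (-2, -3), (-3, -3), (-3, -2), (-3, -1), (-4, -1)])

Answer: (0,0) (-1,0) (-1,-1) (-2,-1) (-2,-2) (-2,-3) (-3,-3) (-3,-2) (-3,-1) (-4,-1)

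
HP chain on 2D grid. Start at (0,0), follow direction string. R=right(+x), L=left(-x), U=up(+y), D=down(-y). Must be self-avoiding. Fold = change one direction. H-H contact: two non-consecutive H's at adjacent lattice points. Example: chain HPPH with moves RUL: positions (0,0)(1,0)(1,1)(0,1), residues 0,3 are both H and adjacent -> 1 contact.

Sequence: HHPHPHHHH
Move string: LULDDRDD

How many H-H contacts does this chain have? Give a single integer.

Positions: [(0, 0), (-1, 0), (-1, 1), (-2, 1), (-2, 0), (-2, -1), (-1, -1), (-1, -2), (-1, -3)]
H-H contact: residue 1 @(-1,0) - residue 6 @(-1, -1)

Answer: 1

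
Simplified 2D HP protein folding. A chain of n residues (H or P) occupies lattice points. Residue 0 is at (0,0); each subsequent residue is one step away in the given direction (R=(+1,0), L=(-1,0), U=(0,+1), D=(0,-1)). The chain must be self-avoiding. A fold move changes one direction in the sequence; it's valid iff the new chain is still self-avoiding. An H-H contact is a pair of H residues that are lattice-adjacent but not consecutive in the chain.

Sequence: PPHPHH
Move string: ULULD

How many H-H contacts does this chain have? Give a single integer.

Positions: [(0, 0), (0, 1), (-1, 1), (-1, 2), (-2, 2), (-2, 1)]
H-H contact: residue 2 @(-1,1) - residue 5 @(-2, 1)

Answer: 1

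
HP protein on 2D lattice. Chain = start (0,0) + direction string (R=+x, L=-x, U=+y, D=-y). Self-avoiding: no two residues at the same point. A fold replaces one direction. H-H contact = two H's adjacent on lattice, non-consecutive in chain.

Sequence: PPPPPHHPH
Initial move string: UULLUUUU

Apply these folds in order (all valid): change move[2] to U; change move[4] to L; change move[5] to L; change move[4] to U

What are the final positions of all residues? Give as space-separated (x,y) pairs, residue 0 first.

Initial moves: UULLUUUU
Fold: move[2]->U => UUULUUUU (positions: [(0, 0), (0, 1), (0, 2), (0, 3), (-1, 3), (-1, 4), (-1, 5), (-1, 6), (-1, 7)])
Fold: move[4]->L => UUULLUUU (positions: [(0, 0), (0, 1), (0, 2), (0, 3), (-1, 3), (-2, 3), (-2, 4), (-2, 5), (-2, 6)])
Fold: move[5]->L => UUULLLUU (positions: [(0, 0), (0, 1), (0, 2), (0, 3), (-1, 3), (-2, 3), (-3, 3), (-3, 4), (-3, 5)])
Fold: move[4]->U => UUULULUU (positions: [(0, 0), (0, 1), (0, 2), (0, 3), (-1, 3), (-1, 4), (-2, 4), (-2, 5), (-2, 6)])

Answer: (0,0) (0,1) (0,2) (0,3) (-1,3) (-1,4) (-2,4) (-2,5) (-2,6)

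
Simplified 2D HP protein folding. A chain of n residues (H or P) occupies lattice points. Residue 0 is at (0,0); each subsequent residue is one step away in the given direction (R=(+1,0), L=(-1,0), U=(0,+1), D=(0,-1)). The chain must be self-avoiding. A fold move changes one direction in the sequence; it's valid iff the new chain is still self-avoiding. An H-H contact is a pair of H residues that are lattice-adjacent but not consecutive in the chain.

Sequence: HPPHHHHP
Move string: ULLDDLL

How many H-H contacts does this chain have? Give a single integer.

Answer: 0

Derivation:
Positions: [(0, 0), (0, 1), (-1, 1), (-2, 1), (-2, 0), (-2, -1), (-3, -1), (-4, -1)]
No H-H contacts found.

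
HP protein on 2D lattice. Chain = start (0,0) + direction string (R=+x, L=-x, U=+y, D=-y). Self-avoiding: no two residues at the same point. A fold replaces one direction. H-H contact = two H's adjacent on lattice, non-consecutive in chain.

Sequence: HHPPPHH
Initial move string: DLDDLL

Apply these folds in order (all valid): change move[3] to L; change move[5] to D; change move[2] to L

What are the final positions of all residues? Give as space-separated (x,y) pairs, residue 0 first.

Initial moves: DLDDLL
Fold: move[3]->L => DLDLLL (positions: [(0, 0), (0, -1), (-1, -1), (-1, -2), (-2, -2), (-3, -2), (-4, -2)])
Fold: move[5]->D => DLDLLD (positions: [(0, 0), (0, -1), (-1, -1), (-1, -2), (-2, -2), (-3, -2), (-3, -3)])
Fold: move[2]->L => DLLLLD (positions: [(0, 0), (0, -1), (-1, -1), (-2, -1), (-3, -1), (-4, -1), (-4, -2)])

Answer: (0,0) (0,-1) (-1,-1) (-2,-1) (-3,-1) (-4,-1) (-4,-2)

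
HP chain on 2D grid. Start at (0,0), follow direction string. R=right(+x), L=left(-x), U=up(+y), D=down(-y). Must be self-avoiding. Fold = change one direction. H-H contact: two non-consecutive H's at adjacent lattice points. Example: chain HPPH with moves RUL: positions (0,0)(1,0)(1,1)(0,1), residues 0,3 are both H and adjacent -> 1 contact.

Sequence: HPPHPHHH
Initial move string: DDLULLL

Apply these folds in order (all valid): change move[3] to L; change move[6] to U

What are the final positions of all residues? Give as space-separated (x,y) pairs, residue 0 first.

Answer: (0,0) (0,-1) (0,-2) (-1,-2) (-2,-2) (-3,-2) (-4,-2) (-4,-1)

Derivation:
Initial moves: DDLULLL
Fold: move[3]->L => DDLLLLL (positions: [(0, 0), (0, -1), (0, -2), (-1, -2), (-2, -2), (-3, -2), (-4, -2), (-5, -2)])
Fold: move[6]->U => DDLLLLU (positions: [(0, 0), (0, -1), (0, -2), (-1, -2), (-2, -2), (-3, -2), (-4, -2), (-4, -1)])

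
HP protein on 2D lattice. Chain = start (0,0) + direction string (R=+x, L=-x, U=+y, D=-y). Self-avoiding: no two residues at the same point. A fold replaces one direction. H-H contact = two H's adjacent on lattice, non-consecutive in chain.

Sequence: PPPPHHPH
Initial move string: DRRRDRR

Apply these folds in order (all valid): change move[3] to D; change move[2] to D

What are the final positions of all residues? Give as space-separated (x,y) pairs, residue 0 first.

Answer: (0,0) (0,-1) (1,-1) (1,-2) (1,-3) (1,-4) (2,-4) (3,-4)

Derivation:
Initial moves: DRRRDRR
Fold: move[3]->D => DRRDDRR (positions: [(0, 0), (0, -1), (1, -1), (2, -1), (2, -2), (2, -3), (3, -3), (4, -3)])
Fold: move[2]->D => DRDDDRR (positions: [(0, 0), (0, -1), (1, -1), (1, -2), (1, -3), (1, -4), (2, -4), (3, -4)])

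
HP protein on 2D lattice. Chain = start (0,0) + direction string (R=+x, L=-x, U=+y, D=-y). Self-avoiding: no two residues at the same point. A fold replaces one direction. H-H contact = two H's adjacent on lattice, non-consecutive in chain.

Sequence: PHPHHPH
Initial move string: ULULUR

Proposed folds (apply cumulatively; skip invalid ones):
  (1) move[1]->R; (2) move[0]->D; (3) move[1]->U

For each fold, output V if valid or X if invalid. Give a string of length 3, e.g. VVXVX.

Initial: ULULUR -> [(0, 0), (0, 1), (-1, 1), (-1, 2), (-2, 2), (-2, 3), (-1, 3)]
Fold 1: move[1]->R => URULUR VALID
Fold 2: move[0]->D => DRULUR INVALID (collision), skipped
Fold 3: move[1]->U => UUULUR VALID

Answer: VXV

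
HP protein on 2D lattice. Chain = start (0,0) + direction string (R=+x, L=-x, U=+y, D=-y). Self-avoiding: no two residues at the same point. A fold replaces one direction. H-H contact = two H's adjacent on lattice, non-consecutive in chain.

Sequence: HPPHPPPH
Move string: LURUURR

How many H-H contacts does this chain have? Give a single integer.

Answer: 1

Derivation:
Positions: [(0, 0), (-1, 0), (-1, 1), (0, 1), (0, 2), (0, 3), (1, 3), (2, 3)]
H-H contact: residue 0 @(0,0) - residue 3 @(0, 1)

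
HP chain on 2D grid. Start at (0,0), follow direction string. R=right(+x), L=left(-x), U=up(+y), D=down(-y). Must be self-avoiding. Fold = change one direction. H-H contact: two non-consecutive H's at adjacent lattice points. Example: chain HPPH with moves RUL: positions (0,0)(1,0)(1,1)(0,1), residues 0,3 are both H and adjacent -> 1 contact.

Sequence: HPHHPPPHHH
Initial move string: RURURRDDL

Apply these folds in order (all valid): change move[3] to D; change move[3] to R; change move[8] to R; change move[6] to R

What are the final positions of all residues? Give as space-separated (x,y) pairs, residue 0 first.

Initial moves: RURURRDDL
Fold: move[3]->D => RURDRRDDL (positions: [(0, 0), (1, 0), (1, 1), (2, 1), (2, 0), (3, 0), (4, 0), (4, -1), (4, -2), (3, -2)])
Fold: move[3]->R => RURRRRDDL (positions: [(0, 0), (1, 0), (1, 1), (2, 1), (3, 1), (4, 1), (5, 1), (5, 0), (5, -1), (4, -1)])
Fold: move[8]->R => RURRRRDDR (positions: [(0, 0), (1, 0), (1, 1), (2, 1), (3, 1), (4, 1), (5, 1), (5, 0), (5, -1), (6, -1)])
Fold: move[6]->R => RURRRRRDR (positions: [(0, 0), (1, 0), (1, 1), (2, 1), (3, 1), (4, 1), (5, 1), (6, 1), (6, 0), (7, 0)])

Answer: (0,0) (1,0) (1,1) (2,1) (3,1) (4,1) (5,1) (6,1) (6,0) (7,0)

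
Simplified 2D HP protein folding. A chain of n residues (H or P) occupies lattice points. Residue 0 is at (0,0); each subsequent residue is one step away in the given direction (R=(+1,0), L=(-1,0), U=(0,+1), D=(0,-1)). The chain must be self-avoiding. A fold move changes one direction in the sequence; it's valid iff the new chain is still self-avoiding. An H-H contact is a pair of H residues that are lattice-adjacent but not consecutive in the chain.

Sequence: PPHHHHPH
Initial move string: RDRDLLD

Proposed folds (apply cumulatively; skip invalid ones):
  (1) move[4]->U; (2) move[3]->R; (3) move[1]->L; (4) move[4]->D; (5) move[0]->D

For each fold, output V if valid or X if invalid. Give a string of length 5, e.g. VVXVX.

Answer: XXXVV

Derivation:
Initial: RDRDLLD -> [(0, 0), (1, 0), (1, -1), (2, -1), (2, -2), (1, -2), (0, -2), (0, -3)]
Fold 1: move[4]->U => RDRDULD INVALID (collision), skipped
Fold 2: move[3]->R => RDRRLLD INVALID (collision), skipped
Fold 3: move[1]->L => RLRDLLD INVALID (collision), skipped
Fold 4: move[4]->D => RDRDDLD VALID
Fold 5: move[0]->D => DDRDDLD VALID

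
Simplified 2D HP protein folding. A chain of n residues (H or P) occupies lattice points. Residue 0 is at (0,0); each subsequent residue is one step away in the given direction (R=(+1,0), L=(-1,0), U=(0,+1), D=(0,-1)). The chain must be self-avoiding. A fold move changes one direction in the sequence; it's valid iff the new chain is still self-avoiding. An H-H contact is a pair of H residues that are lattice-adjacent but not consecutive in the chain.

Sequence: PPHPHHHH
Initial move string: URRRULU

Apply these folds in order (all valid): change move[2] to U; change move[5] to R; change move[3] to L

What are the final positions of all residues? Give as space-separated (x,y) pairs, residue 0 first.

Answer: (0,0) (0,1) (1,1) (1,2) (0,2) (0,3) (1,3) (1,4)

Derivation:
Initial moves: URRRULU
Fold: move[2]->U => URURULU (positions: [(0, 0), (0, 1), (1, 1), (1, 2), (2, 2), (2, 3), (1, 3), (1, 4)])
Fold: move[5]->R => URURURU (positions: [(0, 0), (0, 1), (1, 1), (1, 2), (2, 2), (2, 3), (3, 3), (3, 4)])
Fold: move[3]->L => URULURU (positions: [(0, 0), (0, 1), (1, 1), (1, 2), (0, 2), (0, 3), (1, 3), (1, 4)])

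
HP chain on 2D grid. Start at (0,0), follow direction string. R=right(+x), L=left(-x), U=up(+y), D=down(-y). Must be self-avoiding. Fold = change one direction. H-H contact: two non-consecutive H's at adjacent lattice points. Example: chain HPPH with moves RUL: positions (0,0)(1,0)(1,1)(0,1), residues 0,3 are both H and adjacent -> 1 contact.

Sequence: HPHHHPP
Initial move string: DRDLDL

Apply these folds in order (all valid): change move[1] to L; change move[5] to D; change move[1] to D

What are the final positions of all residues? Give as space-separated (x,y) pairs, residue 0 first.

Initial moves: DRDLDL
Fold: move[1]->L => DLDLDL (positions: [(0, 0), (0, -1), (-1, -1), (-1, -2), (-2, -2), (-2, -3), (-3, -3)])
Fold: move[5]->D => DLDLDD (positions: [(0, 0), (0, -1), (-1, -1), (-1, -2), (-2, -2), (-2, -3), (-2, -4)])
Fold: move[1]->D => DDDLDD (positions: [(0, 0), (0, -1), (0, -2), (0, -3), (-1, -3), (-1, -4), (-1, -5)])

Answer: (0,0) (0,-1) (0,-2) (0,-3) (-1,-3) (-1,-4) (-1,-5)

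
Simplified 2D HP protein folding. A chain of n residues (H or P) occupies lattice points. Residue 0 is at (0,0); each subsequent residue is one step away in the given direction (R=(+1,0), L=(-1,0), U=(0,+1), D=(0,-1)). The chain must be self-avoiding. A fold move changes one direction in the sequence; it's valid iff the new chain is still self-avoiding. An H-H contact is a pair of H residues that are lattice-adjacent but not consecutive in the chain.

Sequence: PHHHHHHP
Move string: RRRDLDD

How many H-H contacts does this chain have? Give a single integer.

Answer: 1

Derivation:
Positions: [(0, 0), (1, 0), (2, 0), (3, 0), (3, -1), (2, -1), (2, -2), (2, -3)]
H-H contact: residue 2 @(2,0) - residue 5 @(2, -1)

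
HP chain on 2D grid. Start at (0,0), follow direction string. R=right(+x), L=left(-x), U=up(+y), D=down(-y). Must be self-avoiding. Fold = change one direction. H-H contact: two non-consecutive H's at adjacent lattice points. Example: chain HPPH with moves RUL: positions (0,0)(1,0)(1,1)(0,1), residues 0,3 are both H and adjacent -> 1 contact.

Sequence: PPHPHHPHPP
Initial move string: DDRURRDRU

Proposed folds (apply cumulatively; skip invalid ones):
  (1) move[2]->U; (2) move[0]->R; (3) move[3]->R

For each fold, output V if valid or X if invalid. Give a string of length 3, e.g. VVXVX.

Answer: XVV

Derivation:
Initial: DDRURRDRU -> [(0, 0), (0, -1), (0, -2), (1, -2), (1, -1), (2, -1), (3, -1), (3, -2), (4, -2), (4, -1)]
Fold 1: move[2]->U => DDUURRDRU INVALID (collision), skipped
Fold 2: move[0]->R => RDRURRDRU VALID
Fold 3: move[3]->R => RDRRRRDRU VALID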